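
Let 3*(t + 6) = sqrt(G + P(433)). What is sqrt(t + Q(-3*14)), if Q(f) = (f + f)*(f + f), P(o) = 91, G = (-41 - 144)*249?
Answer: sqrt(63450 + 3*I*sqrt(45974))/3 ≈ 83.965 + 0.4256*I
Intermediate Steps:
G = -46065 (G = -185*249 = -46065)
Q(f) = 4*f**2 (Q(f) = (2*f)*(2*f) = 4*f**2)
t = -6 + I*sqrt(45974)/3 (t = -6 + sqrt(-46065 + 91)/3 = -6 + sqrt(-45974)/3 = -6 + (I*sqrt(45974))/3 = -6 + I*sqrt(45974)/3 ≈ -6.0 + 71.472*I)
sqrt(t + Q(-3*14)) = sqrt((-6 + I*sqrt(45974)/3) + 4*(-3*14)**2) = sqrt((-6 + I*sqrt(45974)/3) + 4*(-42)**2) = sqrt((-6 + I*sqrt(45974)/3) + 4*1764) = sqrt((-6 + I*sqrt(45974)/3) + 7056) = sqrt(7050 + I*sqrt(45974)/3)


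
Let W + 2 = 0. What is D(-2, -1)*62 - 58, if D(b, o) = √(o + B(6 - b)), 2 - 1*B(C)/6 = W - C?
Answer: -58 + 62*√71 ≈ 464.42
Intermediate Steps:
W = -2 (W = -2 + 0 = -2)
B(C) = 24 + 6*C (B(C) = 12 - 6*(-2 - C) = 12 + (12 + 6*C) = 24 + 6*C)
D(b, o) = √(60 + o - 6*b) (D(b, o) = √(o + (24 + 6*(6 - b))) = √(o + (24 + (36 - 6*b))) = √(o + (60 - 6*b)) = √(60 + o - 6*b))
D(-2, -1)*62 - 58 = √(60 - 1 - 6*(-2))*62 - 58 = √(60 - 1 + 12)*62 - 58 = √71*62 - 58 = 62*√71 - 58 = -58 + 62*√71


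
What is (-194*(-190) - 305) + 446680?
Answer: 483235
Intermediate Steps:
(-194*(-190) - 305) + 446680 = (36860 - 305) + 446680 = 36555 + 446680 = 483235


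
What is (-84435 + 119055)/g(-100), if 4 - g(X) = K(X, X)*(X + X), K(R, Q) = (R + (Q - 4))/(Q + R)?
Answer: 8655/52 ≈ 166.44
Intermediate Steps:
K(R, Q) = (-4 + Q + R)/(Q + R) (K(R, Q) = (R + (-4 + Q))/(Q + R) = (-4 + Q + R)/(Q + R))
g(X) = 8 - 2*X (g(X) = 4 - (-4 + X + X)/(X + X)*(X + X) = 4 - (-4 + 2*X)/((2*X))*2*X = 4 - (1/(2*X))*(-4 + 2*X)*2*X = 4 - (-4 + 2*X)/(2*X)*2*X = 4 - (-4 + 2*X) = 4 + (4 - 2*X) = 8 - 2*X)
(-84435 + 119055)/g(-100) = (-84435 + 119055)/(8 - 2*(-100)) = 34620/(8 + 200) = 34620/208 = 34620*(1/208) = 8655/52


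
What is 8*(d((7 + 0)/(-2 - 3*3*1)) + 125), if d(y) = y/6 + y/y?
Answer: 33236/33 ≈ 1007.2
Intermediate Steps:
d(y) = 1 + y/6 (d(y) = y*(⅙) + 1 = y/6 + 1 = 1 + y/6)
8*(d((7 + 0)/(-2 - 3*3*1)) + 125) = 8*((1 + ((7 + 0)/(-2 - 3*3*1))/6) + 125) = 8*((1 + (7/(-2 - 9*1))/6) + 125) = 8*((1 + (7/(-2 - 9))/6) + 125) = 8*((1 + (7/(-11))/6) + 125) = 8*((1 + (7*(-1/11))/6) + 125) = 8*((1 + (⅙)*(-7/11)) + 125) = 8*((1 - 7/66) + 125) = 8*(59/66 + 125) = 8*(8309/66) = 33236/33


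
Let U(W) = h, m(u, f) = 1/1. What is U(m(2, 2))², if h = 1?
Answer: 1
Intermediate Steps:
m(u, f) = 1
U(W) = 1
U(m(2, 2))² = 1² = 1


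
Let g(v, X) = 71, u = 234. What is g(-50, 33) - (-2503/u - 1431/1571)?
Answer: 30367661/367614 ≈ 82.607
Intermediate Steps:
g(-50, 33) - (-2503/u - 1431/1571) = 71 - (-2503/234 - 1431/1571) = 71 - 1*(-4267067/367614) = 71 + 4267067/367614 = 30367661/367614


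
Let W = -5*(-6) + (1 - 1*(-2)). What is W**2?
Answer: 1089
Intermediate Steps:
W = 33 (W = 30 + (1 + 2) = 30 + 3 = 33)
W**2 = 33**2 = 1089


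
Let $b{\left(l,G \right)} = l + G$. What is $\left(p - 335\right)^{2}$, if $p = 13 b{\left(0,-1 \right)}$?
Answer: $121104$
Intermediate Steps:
$b{\left(l,G \right)} = G + l$
$p = -13$ ($p = 13 \left(-1 + 0\right) = 13 \left(-1\right) = -13$)
$\left(p - 335\right)^{2} = \left(-13 - 335\right)^{2} = \left(-348\right)^{2} = 121104$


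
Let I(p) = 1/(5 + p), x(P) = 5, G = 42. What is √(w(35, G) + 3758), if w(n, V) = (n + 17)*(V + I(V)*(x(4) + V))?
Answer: 9*√74 ≈ 77.421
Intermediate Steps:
w(n, V) = (1 + V)*(17 + n) (w(n, V) = (n + 17)*(V + (5 + V)/(5 + V)) = (17 + n)*(V + 1) = (17 + n)*(1 + V) = (1 + V)*(17 + n))
√(w(35, G) + 3758) = √((17 + 35 + 17*42 + 42*35) + 3758) = √((17 + 35 + 714 + 1470) + 3758) = √(2236 + 3758) = √5994 = 9*√74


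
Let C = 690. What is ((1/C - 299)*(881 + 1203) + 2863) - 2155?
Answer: -214729718/345 ≈ -6.2241e+5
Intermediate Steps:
((1/C - 299)*(881 + 1203) + 2863) - 2155 = ((1/690 - 299)*(881 + 1203) + 2863) - 2155 = ((1/690 - 299)*2084 + 2863) - 2155 = (-206309/690*2084 + 2863) - 2155 = (-214973978/345 + 2863) - 2155 = -213986243/345 - 2155 = -214729718/345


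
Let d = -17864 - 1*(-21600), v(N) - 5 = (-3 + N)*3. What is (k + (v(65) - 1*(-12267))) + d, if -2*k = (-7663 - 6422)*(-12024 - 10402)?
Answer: -157918911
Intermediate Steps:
v(N) = -4 + 3*N (v(N) = 5 + (-3 + N)*3 = 5 + (-9 + 3*N) = -4 + 3*N)
d = 3736 (d = -17864 + 21600 = 3736)
k = -157935105 (k = -(-7663 - 6422)*(-12024 - 10402)/2 = -(-14085)*(-22426)/2 = -½*315870210 = -157935105)
(k + (v(65) - 1*(-12267))) + d = (-157935105 + ((-4 + 3*65) - 1*(-12267))) + 3736 = (-157935105 + ((-4 + 195) + 12267)) + 3736 = (-157935105 + (191 + 12267)) + 3736 = (-157935105 + 12458) + 3736 = -157922647 + 3736 = -157918911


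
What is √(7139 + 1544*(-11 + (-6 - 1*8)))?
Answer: I*√31461 ≈ 177.37*I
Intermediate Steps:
√(7139 + 1544*(-11 + (-6 - 1*8))) = √(7139 + 1544*(-11 + (-6 - 8))) = √(7139 + 1544*(-11 - 14)) = √(7139 + 1544*(-25)) = √(7139 - 38600) = √(-31461) = I*√31461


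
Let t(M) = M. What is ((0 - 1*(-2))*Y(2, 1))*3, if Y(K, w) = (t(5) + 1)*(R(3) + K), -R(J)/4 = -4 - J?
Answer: 1080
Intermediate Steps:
R(J) = 16 + 4*J (R(J) = -4*(-4 - J) = 16 + 4*J)
Y(K, w) = 168 + 6*K (Y(K, w) = (5 + 1)*((16 + 4*3) + K) = 6*((16 + 12) + K) = 6*(28 + K) = 168 + 6*K)
((0 - 1*(-2))*Y(2, 1))*3 = ((0 - 1*(-2))*(168 + 6*2))*3 = ((0 + 2)*(168 + 12))*3 = (2*180)*3 = 360*3 = 1080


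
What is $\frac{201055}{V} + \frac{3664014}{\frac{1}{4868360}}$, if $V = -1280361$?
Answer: $\frac{22838745596061130385}{1280361} \approx 1.7838 \cdot 10^{13}$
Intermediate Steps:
$\frac{201055}{V} + \frac{3664014}{\frac{1}{4868360}} = \frac{201055}{-1280361} + \frac{3664014}{\frac{1}{4868360}} = 201055 \left(- \frac{1}{1280361}\right) + 3664014 \frac{1}{\frac{1}{4868360}} = - \frac{201055}{1280361} + 3664014 \cdot 4868360 = - \frac{201055}{1280361} + 17837739197040 = \frac{22838745596061130385}{1280361}$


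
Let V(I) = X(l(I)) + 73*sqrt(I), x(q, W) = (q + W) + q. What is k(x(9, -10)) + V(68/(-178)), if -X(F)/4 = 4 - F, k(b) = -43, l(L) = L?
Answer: -5387/89 + 73*I*sqrt(3026)/89 ≈ -60.528 + 45.12*I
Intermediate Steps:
x(q, W) = W + 2*q (x(q, W) = (W + q) + q = W + 2*q)
X(F) = -16 + 4*F (X(F) = -4*(4 - F) = -16 + 4*F)
V(I) = -16 + 4*I + 73*sqrt(I) (V(I) = (-16 + 4*I) + 73*sqrt(I) = -16 + 4*I + 73*sqrt(I))
k(x(9, -10)) + V(68/(-178)) = -43 + (-16 + 4*(68/(-178)) + 73*sqrt(68/(-178))) = -43 + (-16 + 4*(68*(-1/178)) + 73*sqrt(68*(-1/178))) = -43 + (-16 + 4*(-34/89) + 73*sqrt(-34/89)) = -43 + (-16 - 136/89 + 73*(I*sqrt(3026)/89)) = -43 + (-16 - 136/89 + 73*I*sqrt(3026)/89) = -43 + (-1560/89 + 73*I*sqrt(3026)/89) = -5387/89 + 73*I*sqrt(3026)/89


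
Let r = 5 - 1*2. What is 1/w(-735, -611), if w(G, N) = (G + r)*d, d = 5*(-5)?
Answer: 1/18300 ≈ 5.4645e-5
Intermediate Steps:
r = 3 (r = 5 - 2 = 3)
d = -25
w(G, N) = -75 - 25*G (w(G, N) = (G + 3)*(-25) = (3 + G)*(-25) = -75 - 25*G)
1/w(-735, -611) = 1/(-75 - 25*(-735)) = 1/(-75 + 18375) = 1/18300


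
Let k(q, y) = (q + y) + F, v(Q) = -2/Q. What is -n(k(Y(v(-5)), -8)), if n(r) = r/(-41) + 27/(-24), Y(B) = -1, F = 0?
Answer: 297/328 ≈ 0.90549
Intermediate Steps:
k(q, y) = q + y (k(q, y) = (q + y) + 0 = q + y)
n(r) = -9/8 - r/41 (n(r) = r*(-1/41) + 27*(-1/24) = -r/41 - 9/8 = -9/8 - r/41)
-n(k(Y(v(-5)), -8)) = -(-9/8 - (-1 - 8)/41) = -(-9/8 - 1/41*(-9)) = -(-9/8 + 9/41) = -1*(-297/328) = 297/328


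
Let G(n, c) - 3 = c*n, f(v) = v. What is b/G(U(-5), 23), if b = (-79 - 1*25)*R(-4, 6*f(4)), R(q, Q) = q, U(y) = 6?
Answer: 416/141 ≈ 2.9504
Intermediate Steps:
b = 416 (b = (-79 - 1*25)*(-4) = (-79 - 25)*(-4) = -104*(-4) = 416)
G(n, c) = 3 + c*n
b/G(U(-5), 23) = 416/(3 + 23*6) = 416/(3 + 138) = 416/141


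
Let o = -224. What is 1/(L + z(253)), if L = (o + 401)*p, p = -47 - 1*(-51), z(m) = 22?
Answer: 1/730 ≈ 0.0013699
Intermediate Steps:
p = 4 (p = -47 + 51 = 4)
L = 708 (L = (-224 + 401)*4 = 177*4 = 708)
1/(L + z(253)) = 1/(708 + 22) = 1/730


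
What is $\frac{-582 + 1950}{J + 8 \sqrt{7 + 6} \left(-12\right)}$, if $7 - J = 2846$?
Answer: $- \frac{3883752}{7940113} + \frac{131328 \sqrt{13}}{7940113} \approx -0.4295$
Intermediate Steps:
$J = -2839$ ($J = 7 - 2846 = -2839$)
$\frac{-582 + 1950}{J + 8 \sqrt{7 + 6} \left(-12\right)} = \frac{-582 + 1950}{-2839 + 8 \sqrt{7 + 6} \left(-12\right)} = \frac{1368}{-2839 + 8 \sqrt{13} \left(-12\right)} = \frac{1368}{-2839 - 96 \sqrt{13}}$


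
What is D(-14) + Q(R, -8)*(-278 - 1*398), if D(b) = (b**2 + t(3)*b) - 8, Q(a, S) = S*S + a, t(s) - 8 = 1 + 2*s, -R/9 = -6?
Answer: -79790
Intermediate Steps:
R = 54 (R = -9*(-6) = 54)
t(s) = 9 + 2*s (t(s) = 8 + (1 + 2*s) = 9 + 2*s)
Q(a, S) = a + S**2 (Q(a, S) = S**2 + a = a + S**2)
D(b) = -8 + b**2 + 15*b (D(b) = (b**2 + (9 + 2*3)*b) - 8 = (b**2 + (9 + 6)*b) - 8 = (b**2 + 15*b) - 8 = -8 + b**2 + 15*b)
D(-14) + Q(R, -8)*(-278 - 1*398) = (-8 + (-14)**2 + 15*(-14)) + (54 + (-8)**2)*(-278 - 1*398) = (-8 + 196 - 210) + (54 + 64)*(-278 - 398) = -22 + 118*(-676) = -22 - 79768 = -79790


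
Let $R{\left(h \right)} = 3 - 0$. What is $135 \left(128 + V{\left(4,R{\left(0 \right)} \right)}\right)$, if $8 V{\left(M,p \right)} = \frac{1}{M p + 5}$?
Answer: $\frac{2350215}{136} \approx 17281.0$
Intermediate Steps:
$R{\left(h \right)} = 3$ ($R{\left(h \right)} = 3 + 0 = 3$)
$V{\left(M,p \right)} = \frac{1}{8 \left(5 + M p\right)}$ ($V{\left(M,p \right)} = \frac{1}{8 \left(M p + 5\right)} = \frac{1}{8 \left(5 + M p\right)}$)
$135 \left(128 + V{\left(4,R{\left(0 \right)} \right)}\right) = 135 \left(128 + \frac{1}{8 \left(5 + 4 \cdot 3\right)}\right) = 135 \left(128 + \frac{1}{8 \left(5 + 12\right)}\right) = 135 \left(128 + \frac{1}{8 \cdot 17}\right) = 135 \left(128 + \frac{1}{8} \cdot \frac{1}{17}\right) = 135 \left(128 + \frac{1}{136}\right) = 135 \cdot \frac{17409}{136} = \frac{2350215}{136}$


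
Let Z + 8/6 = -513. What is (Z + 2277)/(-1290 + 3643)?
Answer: 5288/7059 ≈ 0.74911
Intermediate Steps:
Z = -1543/3 (Z = -4/3 - 513 = -1543/3 ≈ -514.33)
(Z + 2277)/(-1290 + 3643) = (-1543/3 + 2277)/(-1290 + 3643) = (5288/3)/2353 = (5288/3)*(1/2353) = 5288/7059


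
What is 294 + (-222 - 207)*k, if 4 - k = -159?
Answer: -69633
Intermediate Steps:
k = 163 (k = 4 - 1*(-159) = 4 + 159 = 163)
294 + (-222 - 207)*k = 294 + (-222 - 207)*163 = 294 - 429*163 = 294 - 69927 = -69633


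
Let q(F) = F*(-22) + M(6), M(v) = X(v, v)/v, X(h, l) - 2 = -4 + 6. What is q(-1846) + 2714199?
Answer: 8264435/3 ≈ 2.7548e+6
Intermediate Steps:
X(h, l) = 4 (X(h, l) = 2 + (-4 + 6) = 2 + 2 = 4)
M(v) = 4/v
q(F) = 2/3 - 22*F (q(F) = F*(-22) + 4/6 = -22*F + 4*(1/6) = -22*F + 2/3 = 2/3 - 22*F)
q(-1846) + 2714199 = (2/3 - 22*(-1846)) + 2714199 = (2/3 + 40612) + 2714199 = 121838/3 + 2714199 = 8264435/3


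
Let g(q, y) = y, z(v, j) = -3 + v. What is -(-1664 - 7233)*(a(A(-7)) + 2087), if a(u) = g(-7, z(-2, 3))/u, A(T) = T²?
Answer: 129969918/7 ≈ 1.8567e+7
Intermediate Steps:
a(u) = -5/u (a(u) = (-3 - 2)/u = -5/u)
-(-1664 - 7233)*(a(A(-7)) + 2087) = -(-1664 - 7233)*(-5/((-7)²) + 2087) = -(-8897)*(-5/49 + 2087) = -(-8897)*102258/49 = -1*(-129969918/7) = 129969918/7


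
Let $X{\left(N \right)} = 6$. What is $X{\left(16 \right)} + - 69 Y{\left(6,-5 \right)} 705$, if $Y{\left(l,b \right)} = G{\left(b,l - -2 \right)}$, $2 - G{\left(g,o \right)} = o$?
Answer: $291876$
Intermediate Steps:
$G{\left(g,o \right)} = 2 - o$
$Y{\left(l,b \right)} = - l$ ($Y{\left(l,b \right)} = 2 - \left(l - -2\right) = 2 - \left(l + 2\right) = 2 - \left(2 + l\right) = - l$)
$X{\left(16 \right)} + - 69 Y{\left(6,-5 \right)} 705 = 6 + - 69 \left(\left(-1\right) 6\right) 705 = 6 + \left(-69\right) \left(-6\right) 705 = 6 + 414 \cdot 705 = 6 + 291870 = 291876$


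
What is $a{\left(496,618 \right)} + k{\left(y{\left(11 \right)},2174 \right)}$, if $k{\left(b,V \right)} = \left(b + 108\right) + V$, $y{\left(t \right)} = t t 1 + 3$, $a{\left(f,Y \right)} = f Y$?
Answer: $308934$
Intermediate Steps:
$a{\left(f,Y \right)} = Y f$
$y{\left(t \right)} = 3 + t^{2}$ ($y{\left(t \right)} = t t + 3 = t^{2} + 3 = 3 + t^{2}$)
$k{\left(b,V \right)} = 108 + V + b$ ($k{\left(b,V \right)} = \left(108 + b\right) + V = 108 + V + b$)
$a{\left(496,618 \right)} + k{\left(y{\left(11 \right)},2174 \right)} = 618 \cdot 496 + \left(108 + 2174 + \left(3 + 11^{2}\right)\right) = 306528 + \left(108 + 2174 + \left(3 + 121\right)\right) = 306528 + \left(108 + 2174 + 124\right) = 306528 + 2406 = 308934$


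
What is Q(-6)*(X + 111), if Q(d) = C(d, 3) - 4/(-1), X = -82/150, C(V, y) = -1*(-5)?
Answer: 24852/25 ≈ 994.08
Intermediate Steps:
C(V, y) = 5
X = -41/75 (X = -82*1/150 = -41/75 ≈ -0.54667)
Q(d) = 9 (Q(d) = 5 - 4/(-1) = 5 - 4*(-1) = 5 + 4 = 9)
Q(-6)*(X + 111) = 9*(-41/75 + 111) = 9*(8284/75) = 24852/25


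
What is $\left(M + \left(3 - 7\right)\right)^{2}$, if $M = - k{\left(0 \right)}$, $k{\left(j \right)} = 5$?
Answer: $81$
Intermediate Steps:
$M = -5$ ($M = \left(-1\right) 5 = -5$)
$\left(M + \left(3 - 7\right)\right)^{2} = \left(-5 + \left(3 - 7\right)\right)^{2} = \left(-5 - 4\right)^{2} = \left(-9\right)^{2} = 81$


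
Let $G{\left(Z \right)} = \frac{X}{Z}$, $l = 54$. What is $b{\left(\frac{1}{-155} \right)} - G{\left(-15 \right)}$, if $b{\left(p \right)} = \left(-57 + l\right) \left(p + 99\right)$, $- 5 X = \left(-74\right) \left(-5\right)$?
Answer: $- \frac{28078}{93} \approx -301.91$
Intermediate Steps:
$X = -74$ ($X = - \frac{\left(-74\right) \left(-5\right)}{5} = \left(- \frac{1}{5}\right) 370 = -74$)
$b{\left(p \right)} = -297 - 3 p$ ($b{\left(p \right)} = \left(-57 + 54\right) \left(p + 99\right) = - 3 \left(99 + p\right) = -297 - 3 p$)
$G{\left(Z \right)} = - \frac{74}{Z}$
$b{\left(\frac{1}{-155} \right)} - G{\left(-15 \right)} = \left(-297 - \frac{3}{-155}\right) - - \frac{74}{-15} = \left(-297 - - \frac{3}{155}\right) - \left(-74\right) \left(- \frac{1}{15}\right) = \left(-297 + \frac{3}{155}\right) - \frac{74}{15} = - \frac{46032}{155} - \frac{74}{15} = - \frac{28078}{93}$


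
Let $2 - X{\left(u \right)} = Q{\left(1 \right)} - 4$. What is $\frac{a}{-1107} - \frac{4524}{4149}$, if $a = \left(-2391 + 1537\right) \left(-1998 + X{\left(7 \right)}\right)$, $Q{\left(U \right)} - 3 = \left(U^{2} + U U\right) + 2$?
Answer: $- \frac{787550758}{510327} \approx -1543.2$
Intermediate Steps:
$Q{\left(U \right)} = 5 + 2 U^{2}$ ($Q{\left(U \right)} = 3 + \left(\left(U^{2} + U U\right) + 2\right) = 3 + \left(\left(U^{2} + U^{2}\right) + 2\right) = 3 + \left(2 U^{2} + 2\right) = 3 + \left(2 + 2 U^{2}\right) = 5 + 2 U^{2}$)
$X{\left(u \right)} = -1$ ($X{\left(u \right)} = 2 - \left(\left(5 + 2 \cdot 1^{2}\right) - 4\right) = 2 - \left(\left(5 + 2 \cdot 1\right) - 4\right) = 2 - \left(\left(5 + 2\right) - 4\right) = 2 - \left(7 - 4\right) = 2 - 3 = -1$)
$a = 1707146$ ($a = \left(-2391 + 1537\right) \left(-1998 - 1\right) = \left(-854\right) \left(-1999\right) = 1707146$)
$\frac{a}{-1107} - \frac{4524}{4149} = \frac{1707146}{-1107} - \frac{4524}{4149} = 1707146 \left(- \frac{1}{1107}\right) - \frac{1508}{1383} = - \frac{1707146}{1107} - \frac{1508}{1383} = - \frac{787550758}{510327}$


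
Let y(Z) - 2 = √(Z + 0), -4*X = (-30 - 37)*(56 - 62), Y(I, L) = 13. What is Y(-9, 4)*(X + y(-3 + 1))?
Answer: -2561/2 + 13*I*√2 ≈ -1280.5 + 18.385*I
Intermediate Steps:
X = -201/2 (X = -(-30 - 37)*(56 - 62)/4 = -(-67)*(-6)/4 = -¼*402 = -201/2 ≈ -100.50)
y(Z) = 2 + √Z (y(Z) = 2 + √(Z + 0) = 2 + √Z)
Y(-9, 4)*(X + y(-3 + 1)) = 13*(-201/2 + (2 + √(-3 + 1))) = 13*(-201/2 + (2 + √(-2))) = 13*(-201/2 + (2 + I*√2)) = 13*(-197/2 + I*√2) = -2561/2 + 13*I*√2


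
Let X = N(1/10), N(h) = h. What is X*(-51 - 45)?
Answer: -48/5 ≈ -9.6000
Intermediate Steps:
X = ⅒ (X = 1/10 = ⅒ ≈ 0.10000)
X*(-51 - 45) = (-51 - 45)/10 = (⅒)*(-96) = -48/5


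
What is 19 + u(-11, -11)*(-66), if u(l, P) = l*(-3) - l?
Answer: -2885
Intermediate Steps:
u(l, P) = -4*l (u(l, P) = -3*l - l = -4*l)
19 + u(-11, -11)*(-66) = 19 - 4*(-11)*(-66) = 19 + 44*(-66) = 19 - 2904 = -2885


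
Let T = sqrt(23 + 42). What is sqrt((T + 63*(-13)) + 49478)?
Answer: sqrt(48659 + sqrt(65)) ≈ 220.61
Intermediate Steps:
T = sqrt(65) ≈ 8.0623
sqrt((T + 63*(-13)) + 49478) = sqrt((sqrt(65) + 63*(-13)) + 49478) = sqrt((sqrt(65) - 819) + 49478) = sqrt((-819 + sqrt(65)) + 49478) = sqrt(48659 + sqrt(65))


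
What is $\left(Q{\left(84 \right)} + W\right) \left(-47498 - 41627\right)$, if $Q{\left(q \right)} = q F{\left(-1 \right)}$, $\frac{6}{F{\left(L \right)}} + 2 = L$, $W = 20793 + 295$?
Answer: $-1864495000$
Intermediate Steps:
$W = 21088$
$F{\left(L \right)} = \frac{6}{-2 + L}$
$Q{\left(q \right)} = - 2 q$ ($Q{\left(q \right)} = q \frac{6}{-2 - 1} = q \frac{6}{-3} = q 6 \left(- \frac{1}{3}\right) = q \left(-2\right) = - 2 q$)
$\left(Q{\left(84 \right)} + W\right) \left(-47498 - 41627\right) = \left(\left(-2\right) 84 + 21088\right) \left(-47498 - 41627\right) = \left(-168 + 21088\right) \left(-89125\right) = 20920 \left(-89125\right) = -1864495000$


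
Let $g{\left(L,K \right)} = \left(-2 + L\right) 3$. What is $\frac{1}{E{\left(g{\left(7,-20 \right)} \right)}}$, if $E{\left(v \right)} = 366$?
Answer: $\frac{1}{366} \approx 0.0027322$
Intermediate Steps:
$g{\left(L,K \right)} = -6 + 3 L$
$\frac{1}{E{\left(g{\left(7,-20 \right)} \right)}} = \frac{1}{366}$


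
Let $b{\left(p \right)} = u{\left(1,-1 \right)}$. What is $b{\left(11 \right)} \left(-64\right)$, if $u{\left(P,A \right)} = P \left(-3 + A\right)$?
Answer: $256$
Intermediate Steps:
$b{\left(p \right)} = -4$ ($b{\left(p \right)} = 1 \left(-3 - 1\right) = 1 \left(-4\right) = -4$)
$b{\left(11 \right)} \left(-64\right) = \left(-4\right) \left(-64\right) = 256$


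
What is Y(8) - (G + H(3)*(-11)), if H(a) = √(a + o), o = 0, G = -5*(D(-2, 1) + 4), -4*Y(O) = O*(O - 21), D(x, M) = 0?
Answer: 46 + 11*√3 ≈ 65.053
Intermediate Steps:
Y(O) = -O*(-21 + O)/4 (Y(O) = -O*(O - 21)/4 = -O*(-21 + O)/4)
G = -20 (G = -5*(0 + 4) = -5*4 = -20)
H(a) = √a (H(a) = √(a + 0) = √a)
Y(8) - (G + H(3)*(-11)) = (¼)*8*(21 - 1*8) - (-20 + √3*(-11)) = (¼)*8*(21 - 8) - (-20 - 11*√3) = (¼)*8*13 + (20 + 11*√3) = 26 + (20 + 11*√3) = 46 + 11*√3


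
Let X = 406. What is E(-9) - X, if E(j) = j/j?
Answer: -405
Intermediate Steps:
E(j) = 1
E(-9) - X = 1 - 1*406 = 1 - 406 = -405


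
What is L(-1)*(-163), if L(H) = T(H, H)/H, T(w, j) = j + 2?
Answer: 163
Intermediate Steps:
T(w, j) = 2 + j
L(H) = (2 + H)/H
L(-1)*(-163) = ((2 - 1)/(-1))*(-163) = -1*1*(-163) = -1*(-163) = 163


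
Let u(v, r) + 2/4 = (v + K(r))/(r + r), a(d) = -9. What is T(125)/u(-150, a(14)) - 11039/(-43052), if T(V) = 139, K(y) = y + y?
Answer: 36490435/2281756 ≈ 15.992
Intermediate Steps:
K(y) = 2*y
u(v, r) = -½ + (v + 2*r)/(2*r) (u(v, r) = -½ + (v + 2*r)/(r + r) = -½ + (v + 2*r)/((2*r)) = -½ + (v + 2*r)*(1/(2*r)) = -½ + (v + 2*r)/(2*r))
T(125)/u(-150, a(14)) - 11039/(-43052) = 139/(((½)*(-9 - 150)/(-9))) - 11039/(-43052) = 139/(((½)*(-⅑)*(-159))) - 11039*(-1/43052) = 139/(53/6) + 11039/43052 = 139*(6/53) + 11039/43052 = 834/53 + 11039/43052 = 36490435/2281756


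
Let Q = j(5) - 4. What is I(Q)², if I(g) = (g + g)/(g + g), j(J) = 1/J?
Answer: 1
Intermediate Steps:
j(J) = 1/J
Q = -19/5 (Q = 1/5 - 4 = ⅕ - 4 = -19/5 ≈ -3.8000)
I(g) = 1 (I(g) = (2*g)/((2*g)) = (2*g)*(1/(2*g)) = 1)
I(Q)² = 1² = 1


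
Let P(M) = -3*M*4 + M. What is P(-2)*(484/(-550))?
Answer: -484/25 ≈ -19.360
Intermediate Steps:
P(M) = -11*M (P(M) = -12*M + M = -11*M)
P(-2)*(484/(-550)) = (-11*(-2))*(484/(-550)) = 22*(484*(-1/550)) = 22*(-22/25) = -484/25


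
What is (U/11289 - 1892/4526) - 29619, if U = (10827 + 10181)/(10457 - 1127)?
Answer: -3529947069155903/119176787655 ≈ -29619.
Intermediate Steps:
U = 10504/4665 (U = 21008/9330 = 21008*(1/9330) = 10504/4665 ≈ 2.2517)
(U/11289 - 1892/4526) - 29619 = ((10504/4665)/11289 - 1892/4526) - 29619 = ((10504/4665)*(1/11289) - 1892*1/4526) - 29619 = (10504/52663185 - 946/2263) - 29619 = -49795602458/119176787655 - 29619 = -3529947069155903/119176787655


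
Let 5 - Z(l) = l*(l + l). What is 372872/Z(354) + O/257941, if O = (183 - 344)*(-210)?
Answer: -87705277682/64646979007 ≈ -1.3567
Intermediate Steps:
O = 33810 (O = -161*(-210) = 33810)
Z(l) = 5 - 2*l**2 (Z(l) = 5 - l*(l + l) = 5 - l*2*l = 5 - 2*l**2)
372872/Z(354) + O/257941 = 372872/(5 - 2*354**2) + 33810/257941 = 372872/(5 - 2*125316) + 33810*(1/257941) = 372872/(5 - 250632) + 33810/257941 = 372872/(-250627) + 33810/257941 = 372872*(-1/250627) + 33810/257941 = -372872/250627 + 33810/257941 = -87705277682/64646979007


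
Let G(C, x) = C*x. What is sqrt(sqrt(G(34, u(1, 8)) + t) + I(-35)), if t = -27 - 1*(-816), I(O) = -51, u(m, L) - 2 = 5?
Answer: sqrt(-51 + sqrt(1027)) ≈ 4.3535*I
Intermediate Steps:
u(m, L) = 7 (u(m, L) = 2 + 5 = 7)
t = 789 (t = -27 + 816 = 789)
sqrt(sqrt(G(34, u(1, 8)) + t) + I(-35)) = sqrt(sqrt(34*7 + 789) - 51) = sqrt(sqrt(238 + 789) - 51) = sqrt(sqrt(1027) - 51) = sqrt(-51 + sqrt(1027))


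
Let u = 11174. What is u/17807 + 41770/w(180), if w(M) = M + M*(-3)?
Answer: -73977575/641052 ≈ -115.40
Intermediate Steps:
w(M) = -2*M (w(M) = M - 3*M = -2*M)
u/17807 + 41770/w(180) = 11174/17807 + 41770/((-2*180)) = 11174*(1/17807) + 41770/(-360) = 11174/17807 + 41770*(-1/360) = 11174/17807 - 4177/36 = -73977575/641052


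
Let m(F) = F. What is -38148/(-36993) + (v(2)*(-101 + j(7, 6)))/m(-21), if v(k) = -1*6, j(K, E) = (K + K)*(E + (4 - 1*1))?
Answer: 64142/7847 ≈ 8.1741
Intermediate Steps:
j(K, E) = 2*K*(3 + E) (j(K, E) = (2*K)*(E + (4 - 1)) = (2*K)*(E + 3) = (2*K)*(3 + E) = 2*K*(3 + E))
v(k) = -6
-38148/(-36993) + (v(2)*(-101 + j(7, 6)))/m(-21) = -38148/(-36993) - 6*(-101 + 2*7*(3 + 6))/(-21) = -38148*(-1/36993) - 6*(-101 + 2*7*9)*(-1/21) = 1156/1121 - 6*(-101 + 126)*(-1/21) = 1156/1121 - 6*25*(-1/21) = 1156/1121 - 150*(-1/21) = 1156/1121 + 50/7 = 64142/7847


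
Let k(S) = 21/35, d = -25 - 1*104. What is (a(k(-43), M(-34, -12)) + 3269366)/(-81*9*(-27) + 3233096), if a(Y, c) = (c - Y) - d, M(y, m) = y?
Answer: 16347302/16263895 ≈ 1.0051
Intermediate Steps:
d = -129 (d = -25 - 104 = -129)
k(S) = ⅗ (k(S) = 21*(1/35) = ⅗)
a(Y, c) = 129 + c - Y (a(Y, c) = (c - Y) - 1*(-129) = (c - Y) + 129 = 129 + c - Y)
(a(k(-43), M(-34, -12)) + 3269366)/(-81*9*(-27) + 3233096) = ((129 - 34 - 1*⅗) + 3269366)/(-81*9*(-27) + 3233096) = ((129 - 34 - ⅗) + 3269366)/(-729*(-27) + 3233096) = (472/5 + 3269366)/(19683 + 3233096) = (16347302/5)/3252779 = (16347302/5)*(1/3252779) = 16347302/16263895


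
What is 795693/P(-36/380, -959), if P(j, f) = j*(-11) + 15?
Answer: 25196945/508 ≈ 49600.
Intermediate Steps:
P(j, f) = 15 - 11*j (P(j, f) = -11*j + 15 = 15 - 11*j)
795693/P(-36/380, -959) = 795693/(15 - (-396)/380) = 795693/(15 - 11*(-9/95)) = 795693/(15 + 99/95) = 795693/(1524/95) = 795693*(95/1524) = 25196945/508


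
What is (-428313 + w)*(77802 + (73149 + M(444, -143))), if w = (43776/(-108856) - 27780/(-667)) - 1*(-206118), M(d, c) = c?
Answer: -304064874567583752/9075869 ≈ -3.3503e+10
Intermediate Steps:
w = 1871074319178/9075869 (w = (43776*(-1/108856) - 27780*(-1/667)) + 206118 = (-5472/13607 + 27780/667) + 206118 = 374352636/9075869 + 206118 = 1871074319178/9075869 ≈ 2.0616e+5)
(-428313 + w)*(77802 + (73149 + M(444, -143))) = (-428313 + 1871074319178/9075869)*(77802 + (73149 - 143)) = -2016238359819*(77802 + 73006)/9075869 = -2016238359819/9075869*150808 = -304064874567583752/9075869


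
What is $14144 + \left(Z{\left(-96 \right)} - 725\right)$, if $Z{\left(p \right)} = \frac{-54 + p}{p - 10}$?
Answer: $\frac{711282}{53} \approx 13420.0$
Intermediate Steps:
$Z{\left(p \right)} = \frac{-54 + p}{-10 + p}$
$14144 + \left(Z{\left(-96 \right)} - 725\right) = 14144 - \left(725 - \frac{-54 - 96}{-10 - 96}\right) = 14144 - \left(725 - \frac{1}{-106} \left(-150\right)\right) = 14144 - \frac{38350}{53} = \frac{711282}{53}$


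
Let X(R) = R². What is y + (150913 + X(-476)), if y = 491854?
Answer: 869343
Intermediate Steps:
y + (150913 + X(-476)) = 491854 + (150913 + (-476)²) = 491854 + (150913 + 226576) = 491854 + 377489 = 869343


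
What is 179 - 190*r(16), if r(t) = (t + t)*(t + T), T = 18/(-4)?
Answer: -69741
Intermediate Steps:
T = -9/2 (T = 18*(-¼) = -9/2 ≈ -4.5000)
r(t) = 2*t*(-9/2 + t) (r(t) = (t + t)*(t - 9/2) = (2*t)*(-9/2 + t) = 2*t*(-9/2 + t))
179 - 190*r(16) = 179 - 3040*(-9 + 2*16) = 179 - 3040*(-9 + 32) = 179 - 3040*23 = 179 - 190*368 = 179 - 69920 = -69741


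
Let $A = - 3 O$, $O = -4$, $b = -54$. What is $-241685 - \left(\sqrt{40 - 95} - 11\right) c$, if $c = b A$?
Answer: $-248813 + 648 i \sqrt{55} \approx -2.4881 \cdot 10^{5} + 4805.7 i$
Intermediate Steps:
$A = 12$ ($A = \left(-3\right) \left(-4\right) = 12$)
$c = -648$ ($c = \left(-54\right) 12 = -648$)
$-241685 - \left(\sqrt{40 - 95} - 11\right) c = -241685 - \left(\sqrt{40 - 95} - 11\right) \left(-648\right) = -241685 - \left(\sqrt{-55} - 11\right) \left(-648\right) = -241685 - \left(i \sqrt{55} - 11\right) \left(-648\right) = -241685 - \left(-11 + i \sqrt{55}\right) \left(-648\right) = -241685 - \left(7128 - 648 i \sqrt{55}\right) = -248813 + 648 i \sqrt{55}$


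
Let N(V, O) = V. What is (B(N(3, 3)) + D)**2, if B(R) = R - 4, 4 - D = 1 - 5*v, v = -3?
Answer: 169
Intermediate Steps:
D = -12 (D = 4 - (1 - 5*(-3)) = 4 - (1 + 15) = 4 - 1*16 = 4 - 16 = -12)
B(R) = -4 + R
(B(N(3, 3)) + D)**2 = ((-4 + 3) - 12)**2 = (-1 - 12)**2 = (-13)**2 = 169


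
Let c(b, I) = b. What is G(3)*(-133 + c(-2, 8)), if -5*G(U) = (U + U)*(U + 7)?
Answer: 1620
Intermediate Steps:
G(U) = -2*U*(7 + U)/5 (G(U) = -(U + U)*(U + 7)/5 = -2*U*(7 + U)/5)
G(3)*(-133 + c(-2, 8)) = (-⅖*3*(7 + 3))*(-133 - 2) = -⅖*3*10*(-135) = -12*(-135) = 1620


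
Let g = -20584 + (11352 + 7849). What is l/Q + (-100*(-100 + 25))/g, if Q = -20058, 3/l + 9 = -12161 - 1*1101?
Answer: -221824764539/40904486666 ≈ -5.4230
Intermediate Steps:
l = -3/13271 (l = 3/(-9 + (-12161 - 1*1101)) = 3/(-9 + (-12161 - 1101)) = 3/(-9 - 13262) = 3/(-13271) = 3*(-1/13271) = -3/13271 ≈ -0.00022606)
g = -1383 (g = -20584 + 19201 = -1383)
l/Q + (-100*(-100 + 25))/g = -3/13271/(-20058) - 100*(-100 + 25)/(-1383) = -3/13271*(-1/20058) - 100*(-75)*(-1/1383) = 1/88729906 + 7500*(-1/1383) = 1/88729906 - 2500/461 = -221824764539/40904486666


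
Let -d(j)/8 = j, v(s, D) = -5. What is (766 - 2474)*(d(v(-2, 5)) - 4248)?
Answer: 7187264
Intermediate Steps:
d(j) = -8*j
(766 - 2474)*(d(v(-2, 5)) - 4248) = (766 - 2474)*(-8*(-5) - 4248) = -1708*(40 - 4248) = -1708*(-4208) = 7187264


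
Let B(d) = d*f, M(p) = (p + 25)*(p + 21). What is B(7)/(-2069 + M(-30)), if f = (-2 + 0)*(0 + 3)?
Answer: 21/1012 ≈ 0.020751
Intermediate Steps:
M(p) = (21 + p)*(25 + p) (M(p) = (25 + p)*(21 + p) = (21 + p)*(25 + p))
f = -6 (f = -2*3 = -6)
B(d) = -6*d (B(d) = d*(-6) = -6*d)
B(7)/(-2069 + M(-30)) = (-6*7)/(-2069 + (525 + (-30)² + 46*(-30))) = -42/(-2069 + (525 + 900 - 1380)) = -42/(-2069 + 45) = -42/(-2024) = -42*(-1/2024) = 21/1012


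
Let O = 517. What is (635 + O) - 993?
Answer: 159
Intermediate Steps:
(635 + O) - 993 = (635 + 517) - 993 = 1152 - 993 = 159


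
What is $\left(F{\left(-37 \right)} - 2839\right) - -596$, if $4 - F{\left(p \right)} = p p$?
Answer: $-3608$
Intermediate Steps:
$F{\left(p \right)} = 4 - p^{2}$ ($F{\left(p \right)} = 4 - p p = 4 - p^{2}$)
$\left(F{\left(-37 \right)} - 2839\right) - -596 = \left(\left(4 - \left(-37\right)^{2}\right) - 2839\right) - -596 = \left(\left(4 - 1369\right) - 2839\right) + \left(-884 + 1480\right) = \left(\left(4 - 1369\right) - 2839\right) + 596 = \left(-1365 - 2839\right) + 596 = -4204 + 596 = -3608$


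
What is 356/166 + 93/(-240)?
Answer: 11667/6640 ≈ 1.7571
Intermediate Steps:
356/166 + 93/(-240) = 356*(1/166) + 93*(-1/240) = 178/83 - 31/80 = 11667/6640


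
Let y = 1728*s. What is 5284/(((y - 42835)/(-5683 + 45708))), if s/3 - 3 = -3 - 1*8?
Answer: -211492100/84307 ≈ -2508.6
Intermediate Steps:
s = -24 (s = 9 + 3*(-3 - 1*8) = 9 + 3*(-3 - 8) = 9 + 3*(-11) = 9 - 33 = -24)
y = -41472 (y = 1728*(-24) = -41472)
5284/(((y - 42835)/(-5683 + 45708))) = 5284/(((-41472 - 42835)/(-5683 + 45708))) = 5284/((-84307/40025)) = 5284/((-84307*1/40025)) = 5284/(-84307/40025) = 5284*(-40025/84307) = -211492100/84307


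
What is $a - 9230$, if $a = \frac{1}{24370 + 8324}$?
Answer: $- \frac{301765619}{32694} \approx -9230.0$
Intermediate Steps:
$a = \frac{1}{32694} \approx 3.0587 \cdot 10^{-5}$
$a - 9230 = \frac{1}{32694} - 9230 = - \frac{301765619}{32694}$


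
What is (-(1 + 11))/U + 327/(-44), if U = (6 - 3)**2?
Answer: -1157/132 ≈ -8.7652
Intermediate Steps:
U = 9 (U = 3**2 = 9)
(-(1 + 11))/U + 327/(-44) = -(1 + 11)/9 + 327/(-44) = -1*12*(1/9) + 327*(-1/44) = -12*1/9 - 327/44 = -4/3 - 327/44 = -1157/132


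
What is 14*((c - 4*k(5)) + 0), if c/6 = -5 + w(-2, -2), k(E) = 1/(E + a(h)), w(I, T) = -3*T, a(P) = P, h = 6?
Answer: 868/11 ≈ 78.909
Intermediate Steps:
k(E) = 1/(6 + E) (k(E) = 1/(E + 6) = 1/(6 + E))
c = 6 (c = 6*(-5 - 3*(-2)) = 6*(-5 + 6) = 6*1 = 6)
14*((c - 4*k(5)) + 0) = 14*((6 - 4/(6 + 5)) + 0) = 14*((6 - 4/11) + 0) = 14*(62/11 + 0) = 14*(62/11) = 868/11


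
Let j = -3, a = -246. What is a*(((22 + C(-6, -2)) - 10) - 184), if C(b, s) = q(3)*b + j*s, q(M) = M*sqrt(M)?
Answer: 40836 + 4428*sqrt(3) ≈ 48506.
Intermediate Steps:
q(M) = M**(3/2)
C(b, s) = -3*s + 3*b*sqrt(3) (C(b, s) = 3**(3/2)*b - 3*s = (3*sqrt(3))*b - 3*s = 3*b*sqrt(3) - 3*s = -3*s + 3*b*sqrt(3))
a*(((22 + C(-6, -2)) - 10) - 184) = -246*(((22 + (-3*(-2) + 3*(-6)*sqrt(3))) - 10) - 184) = -246*(((22 + (6 - 18*sqrt(3))) - 10) - 184) = -246*(((28 - 18*sqrt(3)) - 10) - 184) = -246*((18 - 18*sqrt(3)) - 184) = -246*(-166 - 18*sqrt(3)) = 40836 + 4428*sqrt(3)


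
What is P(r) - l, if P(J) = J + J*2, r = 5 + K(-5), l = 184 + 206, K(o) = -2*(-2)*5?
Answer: -315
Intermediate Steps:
K(o) = 20 (K(o) = 4*5 = 20)
l = 390
r = 25 (r = 5 + 20 = 25)
P(J) = 3*J (P(J) = J + 2*J = 3*J)
P(r) - l = 3*25 - 1*390 = 75 - 390 = -315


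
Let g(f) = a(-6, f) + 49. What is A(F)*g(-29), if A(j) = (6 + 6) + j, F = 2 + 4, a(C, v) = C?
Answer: 774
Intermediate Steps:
g(f) = 43 (g(f) = -6 + 49 = 43)
F = 6
A(j) = 12 + j
A(F)*g(-29) = (12 + 6)*43 = 18*43 = 774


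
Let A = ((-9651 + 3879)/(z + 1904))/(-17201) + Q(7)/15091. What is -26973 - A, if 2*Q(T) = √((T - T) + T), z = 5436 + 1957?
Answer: -1437820015651/53305899 - √7/30182 ≈ -26973.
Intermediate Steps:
z = 7393
Q(T) = √T/2 (Q(T) = √((T - T) + T)/2 = √(0 + T)/2 = √T/2)
A = 1924/53305899 + √7/30182 (A = ((-9651 + 3879)/(7393 + 1904))/(-17201) + (√7/2)/15091 = -5772/9297*(-1/17201) + (√7/2)*(1/15091) = -5772*1/9297*(-1/17201) + √7/30182 = -1924/3099*(-1/17201) + √7/30182 = 1924/53305899 + √7/30182 ≈ 0.00012375)
-26973 - A = -26973 - (1924/53305899 + √7/30182) = -26973 + (-1924/53305899 - √7/30182) = -1437820015651/53305899 - √7/30182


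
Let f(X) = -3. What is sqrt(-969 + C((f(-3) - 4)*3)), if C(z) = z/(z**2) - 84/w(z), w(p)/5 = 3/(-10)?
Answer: I*sqrt(402654)/21 ≈ 30.217*I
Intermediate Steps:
w(p) = -3/2 (w(p) = 5*(3/(-10)) = 5*(3*(-1/10)) = 5*(-3/10) = -3/2)
C(z) = 56 + 1/z (C(z) = z/(z**2) - 84/(-3/2) = z/z**2 - 84*(-2/3) = 1/z + 56 = 56 + 1/z)
sqrt(-969 + C((f(-3) - 4)*3)) = sqrt(-969 + (56 + 1/((-3 - 4)*3))) = sqrt(-969 + (56 + 1/(-7*3))) = sqrt(-969 + (56 + 1/(-21))) = sqrt(-969 + (56 - 1/21)) = sqrt(-969 + 1175/21) = sqrt(-19174/21) = I*sqrt(402654)/21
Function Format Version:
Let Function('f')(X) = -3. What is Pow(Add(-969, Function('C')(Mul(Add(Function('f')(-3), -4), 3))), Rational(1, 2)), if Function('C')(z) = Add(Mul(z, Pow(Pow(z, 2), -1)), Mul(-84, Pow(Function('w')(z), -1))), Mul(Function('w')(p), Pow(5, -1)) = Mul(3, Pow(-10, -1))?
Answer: Mul(Rational(1, 21), I, Pow(402654, Rational(1, 2))) ≈ Mul(30.217, I)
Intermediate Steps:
Function('w')(p) = Rational(-3, 2) (Function('w')(p) = Mul(5, Mul(3, Pow(-10, -1))) = Mul(5, Mul(3, Rational(-1, 10))) = Mul(5, Rational(-3, 10)) = Rational(-3, 2))
Function('C')(z) = Add(56, Pow(z, -1)) (Function('C')(z) = Add(Mul(z, Pow(Pow(z, 2), -1)), Mul(-84, Pow(Rational(-3, 2), -1))) = Add(Mul(z, Pow(z, -2)), Mul(-84, Rational(-2, 3))) = Add(Pow(z, -1), 56) = Add(56, Pow(z, -1)))
Pow(Add(-969, Function('C')(Mul(Add(Function('f')(-3), -4), 3))), Rational(1, 2)) = Pow(Add(-969, Add(56, Pow(Mul(Add(-3, -4), 3), -1))), Rational(1, 2)) = Pow(Add(-969, Add(56, Pow(Mul(-7, 3), -1))), Rational(1, 2)) = Pow(Add(-969, Add(56, Pow(-21, -1))), Rational(1, 2)) = Pow(Add(-969, Add(56, Rational(-1, 21))), Rational(1, 2)) = Pow(Add(-969, Rational(1175, 21)), Rational(1, 2)) = Pow(Rational(-19174, 21), Rational(1, 2)) = Mul(Rational(1, 21), I, Pow(402654, Rational(1, 2)))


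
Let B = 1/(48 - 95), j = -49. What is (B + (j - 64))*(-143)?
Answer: 759616/47 ≈ 16162.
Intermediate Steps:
B = -1/47 (B = 1/(-47) = -1/47 ≈ -0.021277)
(B + (j - 64))*(-143) = (-1/47 + (-49 - 64))*(-143) = (-1/47 - 113)*(-143) = -5312/47*(-143) = 759616/47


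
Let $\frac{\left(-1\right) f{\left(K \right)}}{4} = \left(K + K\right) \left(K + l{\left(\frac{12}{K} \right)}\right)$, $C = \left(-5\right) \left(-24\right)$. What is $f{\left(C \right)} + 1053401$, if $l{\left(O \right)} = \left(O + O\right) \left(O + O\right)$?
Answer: $\frac{4690813}{5} \approx 9.3816 \cdot 10^{5}$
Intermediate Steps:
$l{\left(O \right)} = 4 O^{2}$ ($l{\left(O \right)} = 2 O 2 O = 4 O^{2}$)
$C = 120$
$f{\left(K \right)} = - 8 K \left(K + \frac{576}{K^{2}}\right)$ ($f{\left(K \right)} = - 4 \left(K + K\right) \left(K + 4 \left(\frac{12}{K}\right)^{2}\right) = - 4 \cdot 2 K \left(K + 4 \frac{144}{K^{2}}\right) = - 4 \cdot 2 K \left(K + \frac{576}{K^{2}}\right) = - 8 K \left(K + \frac{576}{K^{2}}\right)$)
$f{\left(C \right)} + 1053401 = \frac{8 \left(-576 - 120^{3}\right)}{120} + 1053401 = 8 \cdot \frac{1}{120} \left(-576 - 1728000\right) + 1053401 = 8 \cdot \frac{1}{120} \left(-1728576\right) + 1053401 = - \frac{576192}{5} + 1053401 = \frac{4690813}{5}$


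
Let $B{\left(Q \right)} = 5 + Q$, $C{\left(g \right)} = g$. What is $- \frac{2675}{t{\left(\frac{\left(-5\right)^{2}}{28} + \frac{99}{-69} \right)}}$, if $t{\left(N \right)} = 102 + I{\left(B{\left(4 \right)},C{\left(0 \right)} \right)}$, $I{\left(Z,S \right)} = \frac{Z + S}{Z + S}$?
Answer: $- \frac{2675}{103} \approx -25.971$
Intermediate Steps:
$I{\left(Z,S \right)} = 1$ ($I{\left(Z,S \right)} = \frac{S + Z}{S + Z} = 1$)
$t{\left(N \right)} = 103$ ($t{\left(N \right)} = 102 + 1 = 103$)
$- \frac{2675}{t{\left(\frac{\left(-5\right)^{2}}{28} + \frac{99}{-69} \right)}} = - \frac{2675}{103}$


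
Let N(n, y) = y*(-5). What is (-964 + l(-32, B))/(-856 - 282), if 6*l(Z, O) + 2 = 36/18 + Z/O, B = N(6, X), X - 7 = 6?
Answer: 93982/110955 ≈ 0.84703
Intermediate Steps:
X = 13 (X = 7 + 6 = 13)
N(n, y) = -5*y
B = -65 (B = -5*13 = -65)
l(Z, O) = Z/(6*O) (l(Z, O) = -1/3 + (36/18 + Z/O)/6 = -1/3 + (36*(1/18) + Z/O)/6 = -1/3 + (2 + Z/O)/6 = -1/3 + (1/3 + Z/(6*O)) = Z/(6*O))
(-964 + l(-32, B))/(-856 - 282) = (-964 + (1/6)*(-32)/(-65))/(-856 - 282) = (-964 + (1/6)*(-32)*(-1/65))/(-1138) = (-964 + 16/195)*(-1/1138) = -187964/195*(-1/1138) = 93982/110955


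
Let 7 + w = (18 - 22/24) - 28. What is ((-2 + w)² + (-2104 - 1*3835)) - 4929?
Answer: -1507871/144 ≈ -10471.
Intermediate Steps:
w = -215/12 (w = -7 + ((18 - 22/24) - 28) = -7 + ((18 - 22*1/24) - 28) = -7 + ((18 - 11/12) - 28) = -7 + (205/12 - 28) = -7 - 131/12 = -215/12 ≈ -17.917)
((-2 + w)² + (-2104 - 1*3835)) - 4929 = ((-2 - 215/12)² + (-2104 - 1*3835)) - 4929 = ((-239/12)² + (-2104 - 3835)) - 4929 = (57121/144 - 5939) - 4929 = -798095/144 - 4929 = -1507871/144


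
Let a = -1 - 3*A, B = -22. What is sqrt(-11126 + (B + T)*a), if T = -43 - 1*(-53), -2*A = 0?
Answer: I*sqrt(11114) ≈ 105.42*I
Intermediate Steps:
A = 0 (A = -1/2*0 = 0)
T = 10 (T = -43 + 53 = 10)
a = -1 (a = -1 - 3*0 = -1 + 0 = -1)
sqrt(-11126 + (B + T)*a) = sqrt(-11126 + (-22 + 10)*(-1)) = sqrt(-11126 - 12*(-1)) = sqrt(-11126 + 12) = sqrt(-11114) = I*sqrt(11114)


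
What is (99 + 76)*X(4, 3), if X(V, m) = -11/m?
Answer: -1925/3 ≈ -641.67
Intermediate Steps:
(99 + 76)*X(4, 3) = (99 + 76)*(-11/3) = 175*(-11*1/3) = 175*(-11/3) = -1925/3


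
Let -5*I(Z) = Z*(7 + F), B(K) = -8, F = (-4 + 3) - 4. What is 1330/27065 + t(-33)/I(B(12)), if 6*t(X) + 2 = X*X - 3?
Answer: 7340999/129912 ≈ 56.507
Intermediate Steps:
t(X) = -⅚ + X²/6 (t(X) = -⅓ + (X*X - 3)/6 = -⅓ + (X² - 3)/6 = -⅓ + (-3 + X²)/6 = -⅓ + (-½ + X²/6) = -⅚ + X²/6)
F = -5 (F = -1 - 4 = -5)
I(Z) = -2*Z/5 (I(Z) = -Z*(7 - 5)/5 = -Z*2/5 = -2*Z/5)
1330/27065 + t(-33)/I(B(12)) = 1330/27065 + (-⅚ + (⅙)*(-33)²)/((-⅖*(-8))) = 1330*(1/27065) + (-⅚ + (⅙)*1089)/(16/5) = 266/5413 + (-⅚ + 363/2)*(5/16) = 266/5413 + (542/3)*(5/16) = 266/5413 + 1355/24 = 7340999/129912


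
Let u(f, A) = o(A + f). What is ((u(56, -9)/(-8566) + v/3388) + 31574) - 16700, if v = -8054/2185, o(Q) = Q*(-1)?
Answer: 117899192780202/7926526685 ≈ 14874.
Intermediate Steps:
o(Q) = -Q
u(f, A) = -A - f (u(f, A) = -(A + f) = -A - f)
v = -8054/2185 (v = -8054*1/2185 = -8054/2185 ≈ -3.6860)
((u(56, -9)/(-8566) + v/3388) + 31574) - 16700 = (((-1*(-9) - 1*56)/(-8566) - 8054/2185/3388) + 31574) - 16700 = (((9 - 56)*(-1/8566) - 8054/2185*1/3388) + 31574) - 16700 = ((-47*(-1/8566) - 4027/3701390) + 31574) - 16700 = ((47/8566 - 4027/3701390) + 31574) - 16700 = (34867512/7926526685 + 31574) - 16700 = 250272188419702/7926526685 - 16700 = 117899192780202/7926526685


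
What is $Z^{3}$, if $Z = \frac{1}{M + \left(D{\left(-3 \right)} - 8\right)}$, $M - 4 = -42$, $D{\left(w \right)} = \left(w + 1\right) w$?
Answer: $- \frac{1}{64000} \approx -1.5625 \cdot 10^{-5}$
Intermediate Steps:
$D{\left(w \right)} = w \left(1 + w\right)$ ($D{\left(w \right)} = \left(1 + w\right) w = w \left(1 + w\right)$)
$M = -38$ ($M = 4 - 42 = -38$)
$Z = - \frac{1}{40}$ ($Z = \frac{1}{-38 - \left(8 + 3 \left(1 - 3\right)\right)} = \frac{1}{-38 - 2} = \frac{1}{-40} = - \frac{1}{40} \approx -0.025$)
$Z^{3} = \left(- \frac{1}{40}\right)^{3} = - \frac{1}{64000}$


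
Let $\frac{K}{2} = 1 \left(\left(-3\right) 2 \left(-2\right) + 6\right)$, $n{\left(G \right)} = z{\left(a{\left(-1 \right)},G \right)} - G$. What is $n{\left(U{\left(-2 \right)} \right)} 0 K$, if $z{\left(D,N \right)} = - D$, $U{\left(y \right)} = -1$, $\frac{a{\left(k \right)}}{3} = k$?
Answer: $0$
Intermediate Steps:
$a{\left(k \right)} = 3 k$
$n{\left(G \right)} = 3 - G$ ($n{\left(G \right)} = - 3 \left(-1\right) - G = \left(-1\right) \left(-3\right) - G = 3 - G$)
$K = 36$ ($K = 2 \cdot 1 \left(\left(-3\right) 2 \left(-2\right) + 6\right) = 2 \cdot 1 \left(\left(-6\right) \left(-2\right) + 6\right) = 2 \cdot 1 \left(12 + 6\right) = 2 \cdot 1 \cdot 18 = 2 \cdot 18 = 36$)
$n{\left(U{\left(-2 \right)} \right)} 0 K = \left(3 - -1\right) 0 \cdot 36 = \left(3 + 1\right) 0 \cdot 36 = 4 \cdot 0 \cdot 36 = 0 \cdot 36 = 0$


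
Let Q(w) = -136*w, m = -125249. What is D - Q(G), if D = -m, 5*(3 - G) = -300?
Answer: 133817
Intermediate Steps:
G = 63 (G = 3 - ⅕*(-300) = 3 + 60 = 63)
D = 125249 (D = -1*(-125249) = 125249)
D - Q(G) = 125249 - (-136)*63 = 125249 - 1*(-8568) = 125249 + 8568 = 133817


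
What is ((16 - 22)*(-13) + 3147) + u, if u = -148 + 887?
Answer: 3964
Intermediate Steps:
u = 739
((16 - 22)*(-13) + 3147) + u = ((16 - 22)*(-13) + 3147) + 739 = (-6*(-13) + 3147) + 739 = (78 + 3147) + 739 = 3225 + 739 = 3964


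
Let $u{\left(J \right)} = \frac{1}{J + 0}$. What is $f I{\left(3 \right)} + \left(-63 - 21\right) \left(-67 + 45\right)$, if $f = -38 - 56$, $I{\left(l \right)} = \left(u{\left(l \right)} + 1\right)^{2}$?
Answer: $\frac{15128}{9} \approx 1680.9$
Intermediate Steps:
$u{\left(J \right)} = \frac{1}{J}$
$I{\left(l \right)} = \left(1 + \frac{1}{l}\right)^{2}$ ($I{\left(l \right)} = \left(\frac{1}{l} + 1\right)^{2} = \left(1 + \frac{1}{l}\right)^{2}$)
$f = -94$
$f I{\left(3 \right)} + \left(-63 - 21\right) \left(-67 + 45\right) = - 94 \frac{\left(1 + 3\right)^{2}}{9} + \left(-63 - 21\right) \left(-67 + 45\right) = - 94 \frac{4^{2}}{9} - -1848 = - 94 \cdot \frac{1}{9} \cdot 16 + 1848 = \left(-94\right) \frac{16}{9} + 1848 = - \frac{1504}{9} + 1848 = \frac{15128}{9}$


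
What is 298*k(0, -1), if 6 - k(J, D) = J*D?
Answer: 1788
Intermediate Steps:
k(J, D) = 6 - D*J (k(J, D) = 6 - J*D = 6 - D*J)
298*k(0, -1) = 298*(6 - 1*(-1)*0) = 298*(6 + 0) = 298*6 = 1788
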